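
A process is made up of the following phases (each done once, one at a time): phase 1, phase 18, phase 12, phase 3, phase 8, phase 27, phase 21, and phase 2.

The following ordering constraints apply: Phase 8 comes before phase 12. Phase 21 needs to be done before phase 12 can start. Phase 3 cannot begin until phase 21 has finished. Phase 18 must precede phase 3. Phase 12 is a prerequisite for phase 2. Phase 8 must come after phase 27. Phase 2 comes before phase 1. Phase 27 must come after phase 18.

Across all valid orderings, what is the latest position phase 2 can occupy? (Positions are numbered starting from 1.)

The only phase forced after phase 2 (directly or by a chain) is phase 1.
So at least 1 phase follows phase 2, putting phase 2 no later than position 7. That position is achievable by scheduling everything else first.

7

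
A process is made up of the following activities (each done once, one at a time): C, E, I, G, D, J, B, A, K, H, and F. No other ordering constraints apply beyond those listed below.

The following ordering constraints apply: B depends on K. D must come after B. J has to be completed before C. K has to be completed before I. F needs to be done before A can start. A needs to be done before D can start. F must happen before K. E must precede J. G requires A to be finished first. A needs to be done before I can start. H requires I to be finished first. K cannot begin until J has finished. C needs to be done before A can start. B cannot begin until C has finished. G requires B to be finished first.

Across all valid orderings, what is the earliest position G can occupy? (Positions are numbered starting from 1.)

8

Working backwards through the constraints from G, its full set of required predecessors is C, E, J, B, A, K, F — 7 of them.
So at minimum 7 activities come before G, putting G no earlier than position 8. That position is achievable by scheduling exactly those predecessors first.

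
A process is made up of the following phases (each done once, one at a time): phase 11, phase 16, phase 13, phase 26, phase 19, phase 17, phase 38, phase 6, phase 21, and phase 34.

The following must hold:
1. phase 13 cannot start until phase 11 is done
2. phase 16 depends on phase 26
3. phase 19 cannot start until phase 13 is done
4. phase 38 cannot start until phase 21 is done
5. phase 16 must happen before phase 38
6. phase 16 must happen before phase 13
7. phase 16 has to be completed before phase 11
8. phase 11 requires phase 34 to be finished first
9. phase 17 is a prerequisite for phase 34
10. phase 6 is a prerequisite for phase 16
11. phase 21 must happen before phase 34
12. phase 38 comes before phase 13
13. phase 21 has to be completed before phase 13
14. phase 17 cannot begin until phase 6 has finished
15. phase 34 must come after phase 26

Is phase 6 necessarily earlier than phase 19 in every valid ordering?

Yes

Tracing the constraints gives a chain: phase 6 → phase 16 → phase 13 → phase 19.
So phase 6 must precede phase 19 in any valid ordering.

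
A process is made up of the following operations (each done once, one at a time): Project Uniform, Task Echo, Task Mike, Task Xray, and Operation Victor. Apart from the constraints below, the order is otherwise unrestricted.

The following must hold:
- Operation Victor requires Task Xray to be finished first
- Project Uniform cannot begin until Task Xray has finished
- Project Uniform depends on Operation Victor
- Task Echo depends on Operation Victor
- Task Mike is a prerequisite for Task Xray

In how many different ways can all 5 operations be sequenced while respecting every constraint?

2

Task Mike is the only operation with nothing required before it, so every ordering starts there.
Enumerating by repeatedly choosing an available operation (one whose prerequisites are all placed) gives 2 distinct complete orderings.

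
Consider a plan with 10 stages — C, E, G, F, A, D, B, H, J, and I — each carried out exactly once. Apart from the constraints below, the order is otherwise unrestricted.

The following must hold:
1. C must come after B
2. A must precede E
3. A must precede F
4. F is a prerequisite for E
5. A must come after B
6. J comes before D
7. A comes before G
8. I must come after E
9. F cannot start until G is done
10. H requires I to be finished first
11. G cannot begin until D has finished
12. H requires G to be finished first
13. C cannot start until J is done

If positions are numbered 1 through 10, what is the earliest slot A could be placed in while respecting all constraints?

2

Working backwards through the constraints from A, its only required predecessor is B.
So at minimum 1 stage comes before A, putting A no earlier than position 2. That position is achievable by scheduling exactly that predecessor first.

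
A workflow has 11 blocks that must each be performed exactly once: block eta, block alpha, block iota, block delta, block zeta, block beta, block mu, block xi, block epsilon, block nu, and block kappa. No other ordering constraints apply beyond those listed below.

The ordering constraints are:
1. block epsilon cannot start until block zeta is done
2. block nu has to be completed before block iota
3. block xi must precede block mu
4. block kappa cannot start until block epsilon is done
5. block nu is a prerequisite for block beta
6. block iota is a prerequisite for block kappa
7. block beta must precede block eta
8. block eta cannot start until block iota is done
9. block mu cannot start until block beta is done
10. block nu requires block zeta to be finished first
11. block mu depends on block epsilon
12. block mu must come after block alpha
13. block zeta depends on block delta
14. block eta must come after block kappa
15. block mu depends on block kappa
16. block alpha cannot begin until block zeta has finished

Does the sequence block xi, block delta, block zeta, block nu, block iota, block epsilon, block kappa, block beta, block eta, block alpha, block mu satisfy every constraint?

Yes

Every stated constraint is respected: block xi sits at position 1, ahead of block mu at position 11, and each of the other listed pairs likewise has the predecessor earlier in the sequence.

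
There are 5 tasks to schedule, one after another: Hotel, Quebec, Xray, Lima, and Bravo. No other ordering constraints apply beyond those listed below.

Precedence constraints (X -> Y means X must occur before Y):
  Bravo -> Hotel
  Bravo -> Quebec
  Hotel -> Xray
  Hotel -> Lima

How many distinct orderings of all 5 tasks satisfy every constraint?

8

Only Bravo has no prerequisites, so it must go first.
Enumerating by repeatedly choosing an available task (one whose prerequisites are all placed) gives 8 distinct complete orderings.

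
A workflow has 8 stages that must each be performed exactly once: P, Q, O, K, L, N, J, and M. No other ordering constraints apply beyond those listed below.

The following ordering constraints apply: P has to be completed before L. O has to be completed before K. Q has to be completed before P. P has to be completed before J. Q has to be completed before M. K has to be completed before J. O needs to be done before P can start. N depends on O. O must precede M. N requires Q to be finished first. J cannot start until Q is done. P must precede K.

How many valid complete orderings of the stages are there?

2 stages have no prerequisites (Q, O), so any of them could come first.
Systematically extending each partial ordering one stage at a time and counting, there are 180 complete orderings.

180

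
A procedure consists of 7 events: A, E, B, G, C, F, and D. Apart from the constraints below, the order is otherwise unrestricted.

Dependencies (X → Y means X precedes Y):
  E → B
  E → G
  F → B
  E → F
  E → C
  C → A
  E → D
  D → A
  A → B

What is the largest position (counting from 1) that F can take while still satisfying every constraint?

The only event forced after F (directly or by a chain) is B.
With 1 mandatory successor out of 7 events total, the latest slot for F is 7−1 = 6, and it's reachable by doing all non-successors before F.

6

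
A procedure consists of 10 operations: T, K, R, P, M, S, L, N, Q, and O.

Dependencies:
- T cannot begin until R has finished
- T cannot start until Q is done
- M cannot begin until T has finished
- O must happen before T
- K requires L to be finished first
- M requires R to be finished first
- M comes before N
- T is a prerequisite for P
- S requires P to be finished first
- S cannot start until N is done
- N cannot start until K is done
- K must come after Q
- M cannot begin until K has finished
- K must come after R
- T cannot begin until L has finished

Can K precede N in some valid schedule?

Yes

K is actually forced before N by the constraints, so certainly some valid ordering has K first.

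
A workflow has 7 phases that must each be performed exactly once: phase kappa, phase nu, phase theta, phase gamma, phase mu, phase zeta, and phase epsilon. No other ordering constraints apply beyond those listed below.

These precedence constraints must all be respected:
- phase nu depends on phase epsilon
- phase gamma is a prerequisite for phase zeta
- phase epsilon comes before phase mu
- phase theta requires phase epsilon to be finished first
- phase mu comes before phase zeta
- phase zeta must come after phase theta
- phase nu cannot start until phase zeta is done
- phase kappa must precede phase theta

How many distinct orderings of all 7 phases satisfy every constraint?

25

3 phases have no prerequisites (phase kappa, phase gamma, phase epsilon), so any of them could come first.
Counting all ways to extend the partial order to a total order gives 25.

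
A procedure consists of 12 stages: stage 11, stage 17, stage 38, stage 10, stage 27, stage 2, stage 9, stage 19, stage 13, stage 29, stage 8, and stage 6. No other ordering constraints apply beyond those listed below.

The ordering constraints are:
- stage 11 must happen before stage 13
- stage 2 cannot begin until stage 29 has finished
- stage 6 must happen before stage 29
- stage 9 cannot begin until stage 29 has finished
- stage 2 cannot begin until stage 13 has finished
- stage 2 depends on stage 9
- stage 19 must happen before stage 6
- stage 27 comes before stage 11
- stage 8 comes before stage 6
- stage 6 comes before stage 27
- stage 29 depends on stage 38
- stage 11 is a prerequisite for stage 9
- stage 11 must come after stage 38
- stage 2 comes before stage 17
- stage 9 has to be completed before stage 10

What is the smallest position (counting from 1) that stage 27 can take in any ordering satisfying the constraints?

The stages that are forced before stage 27, directly or transitively, are stage 19, stage 8, stage 6. That's 3 stages.
So at minimum 3 stages come before stage 27, putting stage 27 no earlier than position 4. That position is achievable by scheduling exactly those predecessors first.

4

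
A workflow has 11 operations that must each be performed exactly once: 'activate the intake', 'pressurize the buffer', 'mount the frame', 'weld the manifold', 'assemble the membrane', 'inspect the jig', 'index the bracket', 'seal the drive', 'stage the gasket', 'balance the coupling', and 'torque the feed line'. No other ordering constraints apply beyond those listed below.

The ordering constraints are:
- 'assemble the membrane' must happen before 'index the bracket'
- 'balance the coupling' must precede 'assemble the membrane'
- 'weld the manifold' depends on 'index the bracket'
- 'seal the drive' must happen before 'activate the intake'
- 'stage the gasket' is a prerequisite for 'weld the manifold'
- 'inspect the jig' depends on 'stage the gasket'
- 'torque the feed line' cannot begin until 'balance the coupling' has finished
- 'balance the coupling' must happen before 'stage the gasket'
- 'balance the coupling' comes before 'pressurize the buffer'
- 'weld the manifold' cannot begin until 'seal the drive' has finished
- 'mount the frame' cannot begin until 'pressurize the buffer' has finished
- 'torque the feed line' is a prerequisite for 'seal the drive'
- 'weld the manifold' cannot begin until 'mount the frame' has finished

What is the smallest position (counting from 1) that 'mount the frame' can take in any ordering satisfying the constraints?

The operations that are forced before 'mount the frame', directly or transitively, are 'pressurize the buffer', 'balance the coupling'. That's 2 operations.
With 2 mandatory predecessors, the earliest 'mount the frame' can sit is position 2+1 = 3, and placing just those 2 first achieves it.

3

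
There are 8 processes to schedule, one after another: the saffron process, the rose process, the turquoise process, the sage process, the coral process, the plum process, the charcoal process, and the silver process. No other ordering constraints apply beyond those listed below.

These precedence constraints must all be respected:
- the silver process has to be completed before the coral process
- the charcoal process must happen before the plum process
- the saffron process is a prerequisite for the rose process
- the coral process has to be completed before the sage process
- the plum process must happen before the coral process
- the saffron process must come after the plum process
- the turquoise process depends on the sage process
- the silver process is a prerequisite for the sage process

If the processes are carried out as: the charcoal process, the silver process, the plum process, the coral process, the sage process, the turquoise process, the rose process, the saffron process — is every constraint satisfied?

The sequence places the rose process ahead of the saffron process.
But one of the constraints requires the saffron process before the rose process, so this ordering violates it.

No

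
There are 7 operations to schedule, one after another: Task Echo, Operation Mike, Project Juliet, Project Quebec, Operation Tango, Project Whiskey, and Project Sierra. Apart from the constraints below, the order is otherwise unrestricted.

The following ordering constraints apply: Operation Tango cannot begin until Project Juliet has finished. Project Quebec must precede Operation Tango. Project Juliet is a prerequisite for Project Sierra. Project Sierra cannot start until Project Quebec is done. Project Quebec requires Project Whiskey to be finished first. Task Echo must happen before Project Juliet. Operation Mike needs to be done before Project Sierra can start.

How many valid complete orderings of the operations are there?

66

3 operations have no prerequisites (Task Echo, Operation Mike, Project Whiskey), so any of them could come first.
Counting all ways to extend the partial order to a total order gives 66.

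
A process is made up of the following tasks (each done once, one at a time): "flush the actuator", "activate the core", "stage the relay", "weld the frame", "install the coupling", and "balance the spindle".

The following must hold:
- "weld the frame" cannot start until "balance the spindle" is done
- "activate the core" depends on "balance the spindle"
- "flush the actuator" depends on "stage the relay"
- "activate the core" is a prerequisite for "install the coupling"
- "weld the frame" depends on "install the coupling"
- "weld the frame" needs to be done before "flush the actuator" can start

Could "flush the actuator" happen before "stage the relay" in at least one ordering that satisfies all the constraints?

No

Following "stage the relay" → "flush the actuator", "stage the relay" must precede "flush the actuator" in every valid ordering.
So no valid ordering can have "flush the actuator" before "stage the relay".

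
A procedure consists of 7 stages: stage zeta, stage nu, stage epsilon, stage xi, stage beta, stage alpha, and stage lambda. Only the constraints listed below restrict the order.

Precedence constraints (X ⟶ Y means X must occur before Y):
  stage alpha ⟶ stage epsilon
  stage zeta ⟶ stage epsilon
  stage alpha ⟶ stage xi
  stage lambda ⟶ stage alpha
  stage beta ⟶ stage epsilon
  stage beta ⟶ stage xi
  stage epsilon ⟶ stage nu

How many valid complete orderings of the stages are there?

39

3 stages have no prerequisites (stage zeta, stage beta, stage lambda), so any of them could come first.
Systematically extending each partial ordering one stage at a time and counting, there are 39 complete orderings.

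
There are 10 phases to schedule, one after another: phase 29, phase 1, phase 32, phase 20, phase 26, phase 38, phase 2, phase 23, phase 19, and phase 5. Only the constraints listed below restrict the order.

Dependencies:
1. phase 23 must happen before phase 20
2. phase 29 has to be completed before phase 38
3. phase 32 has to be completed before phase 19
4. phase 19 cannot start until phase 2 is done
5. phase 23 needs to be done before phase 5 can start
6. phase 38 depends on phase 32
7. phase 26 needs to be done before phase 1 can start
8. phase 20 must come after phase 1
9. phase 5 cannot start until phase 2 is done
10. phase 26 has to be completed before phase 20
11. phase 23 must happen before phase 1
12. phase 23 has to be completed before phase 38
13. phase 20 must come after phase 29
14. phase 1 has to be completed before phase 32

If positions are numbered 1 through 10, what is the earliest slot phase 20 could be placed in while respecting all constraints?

The phases that are forced before phase 20, directly or transitively, are phase 29, phase 1, phase 26, phase 23. That's 4 phases.
With 4 mandatory predecessors, the earliest phase 20 can sit is position 4+1 = 5, and placing just those 4 first achieves it.

5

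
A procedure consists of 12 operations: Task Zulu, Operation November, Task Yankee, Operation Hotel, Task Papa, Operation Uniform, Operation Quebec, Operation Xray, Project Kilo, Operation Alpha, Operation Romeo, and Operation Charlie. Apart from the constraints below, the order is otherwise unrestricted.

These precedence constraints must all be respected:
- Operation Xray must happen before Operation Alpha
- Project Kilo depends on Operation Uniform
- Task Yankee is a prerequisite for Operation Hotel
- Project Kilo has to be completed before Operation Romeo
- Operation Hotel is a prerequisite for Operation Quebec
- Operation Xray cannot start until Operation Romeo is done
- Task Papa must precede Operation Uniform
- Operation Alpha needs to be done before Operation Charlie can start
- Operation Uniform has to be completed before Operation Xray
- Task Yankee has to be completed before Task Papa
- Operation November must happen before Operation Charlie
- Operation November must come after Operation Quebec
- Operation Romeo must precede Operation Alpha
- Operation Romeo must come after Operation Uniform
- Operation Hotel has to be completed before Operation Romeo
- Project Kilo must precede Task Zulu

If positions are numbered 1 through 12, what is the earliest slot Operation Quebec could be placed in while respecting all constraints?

Every operation that must precede Operation Quebec has to come before it. Tracing all chains that end at Operation Quebec, those operations are: Task Yankee, Operation Hotel — 2 in total.
So at minimum 2 operations come before Operation Quebec, putting Operation Quebec no earlier than position 3. That position is achievable by scheduling exactly those predecessors first.

3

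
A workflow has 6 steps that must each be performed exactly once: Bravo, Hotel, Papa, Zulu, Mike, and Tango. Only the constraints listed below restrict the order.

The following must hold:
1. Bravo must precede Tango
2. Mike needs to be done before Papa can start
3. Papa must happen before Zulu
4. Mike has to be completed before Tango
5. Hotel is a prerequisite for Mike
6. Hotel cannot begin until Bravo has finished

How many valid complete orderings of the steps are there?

3

Only Bravo has no prerequisites, so it must go first.
Counting all ways to extend the partial order to a total order gives 3.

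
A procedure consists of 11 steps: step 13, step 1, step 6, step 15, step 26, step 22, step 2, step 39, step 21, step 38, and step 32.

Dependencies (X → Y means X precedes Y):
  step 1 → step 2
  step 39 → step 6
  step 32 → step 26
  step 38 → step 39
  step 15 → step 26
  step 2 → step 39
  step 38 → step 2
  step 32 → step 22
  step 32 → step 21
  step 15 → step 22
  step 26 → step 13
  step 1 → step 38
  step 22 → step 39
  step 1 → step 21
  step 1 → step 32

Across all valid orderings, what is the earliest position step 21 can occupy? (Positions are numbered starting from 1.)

3

Working backwards through the constraints from step 21, its full set of required predecessors is step 1, step 32 — 2 of them.
With 2 mandatory predecessors, the earliest step 21 can sit is position 2+1 = 3, and placing just those 2 first achieves it.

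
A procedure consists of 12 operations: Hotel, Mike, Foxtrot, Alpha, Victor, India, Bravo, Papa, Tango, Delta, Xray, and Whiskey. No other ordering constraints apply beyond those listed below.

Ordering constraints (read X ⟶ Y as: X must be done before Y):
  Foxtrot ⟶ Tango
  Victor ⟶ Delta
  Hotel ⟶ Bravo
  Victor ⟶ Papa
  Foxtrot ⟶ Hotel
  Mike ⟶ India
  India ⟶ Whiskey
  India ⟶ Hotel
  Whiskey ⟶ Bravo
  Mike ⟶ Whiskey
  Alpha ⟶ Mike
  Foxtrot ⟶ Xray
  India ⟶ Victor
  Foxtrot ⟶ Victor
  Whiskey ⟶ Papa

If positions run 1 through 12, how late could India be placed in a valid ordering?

Following every chain forward from India, the operations that must come later are Hotel, Victor, Bravo, Papa, Delta, Whiskey — 6 of them.
With 6 mandatory successors out of 12 operations total, the latest slot for India is 12−6 = 6, and it's reachable by doing all non-successors before India.

6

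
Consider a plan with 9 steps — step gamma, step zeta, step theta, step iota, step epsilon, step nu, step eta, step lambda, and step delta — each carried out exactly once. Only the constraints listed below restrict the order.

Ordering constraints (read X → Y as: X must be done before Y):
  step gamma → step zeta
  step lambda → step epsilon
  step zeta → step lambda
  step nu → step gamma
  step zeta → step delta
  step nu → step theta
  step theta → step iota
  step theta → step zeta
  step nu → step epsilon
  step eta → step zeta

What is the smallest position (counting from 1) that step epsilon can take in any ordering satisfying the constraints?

7

Working backwards through the constraints from step epsilon, its full set of required predecessors is step gamma, step zeta, step theta, step nu, step eta, step lambda — 6 of them.
With 6 mandatory predecessors, the earliest step epsilon can sit is position 6+1 = 7, and placing just those 6 first achieves it.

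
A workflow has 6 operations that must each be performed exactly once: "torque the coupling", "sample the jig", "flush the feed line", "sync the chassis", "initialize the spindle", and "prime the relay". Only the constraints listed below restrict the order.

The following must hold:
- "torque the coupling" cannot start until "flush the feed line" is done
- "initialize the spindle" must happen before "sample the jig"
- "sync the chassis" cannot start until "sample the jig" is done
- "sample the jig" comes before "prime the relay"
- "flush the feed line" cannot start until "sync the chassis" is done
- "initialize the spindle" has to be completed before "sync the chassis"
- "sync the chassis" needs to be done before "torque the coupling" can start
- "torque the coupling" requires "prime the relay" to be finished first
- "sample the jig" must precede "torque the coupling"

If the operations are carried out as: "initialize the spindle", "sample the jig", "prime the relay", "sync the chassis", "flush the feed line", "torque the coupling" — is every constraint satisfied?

Yes

Going through the constraints one by one, each required predecessor appears earlier in the sequence than its dependent — e.g. "sample the jig" (position 2) is before "torque the coupling" (position 6), as required.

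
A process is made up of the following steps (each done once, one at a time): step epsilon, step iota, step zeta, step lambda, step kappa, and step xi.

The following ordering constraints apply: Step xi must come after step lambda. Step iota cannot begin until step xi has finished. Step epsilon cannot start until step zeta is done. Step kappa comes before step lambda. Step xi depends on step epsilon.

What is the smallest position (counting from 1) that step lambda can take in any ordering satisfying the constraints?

2

Working backwards through the constraints from step lambda, its only required predecessor is step kappa.
With 1 mandatory predecessor, the earliest step lambda can sit is position 1+1 = 2, and placing just that one first achieves it.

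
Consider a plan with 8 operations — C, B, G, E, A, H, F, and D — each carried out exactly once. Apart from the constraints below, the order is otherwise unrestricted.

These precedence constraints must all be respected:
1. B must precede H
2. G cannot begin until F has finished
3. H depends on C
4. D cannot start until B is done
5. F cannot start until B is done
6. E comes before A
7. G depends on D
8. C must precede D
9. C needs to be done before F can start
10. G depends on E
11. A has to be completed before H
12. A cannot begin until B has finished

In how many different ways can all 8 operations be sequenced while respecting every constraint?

The operations with no prerequisites are C, B, E; any of them can be placed first.
Counting all ways to extend the partial order to a total order gives 172.

172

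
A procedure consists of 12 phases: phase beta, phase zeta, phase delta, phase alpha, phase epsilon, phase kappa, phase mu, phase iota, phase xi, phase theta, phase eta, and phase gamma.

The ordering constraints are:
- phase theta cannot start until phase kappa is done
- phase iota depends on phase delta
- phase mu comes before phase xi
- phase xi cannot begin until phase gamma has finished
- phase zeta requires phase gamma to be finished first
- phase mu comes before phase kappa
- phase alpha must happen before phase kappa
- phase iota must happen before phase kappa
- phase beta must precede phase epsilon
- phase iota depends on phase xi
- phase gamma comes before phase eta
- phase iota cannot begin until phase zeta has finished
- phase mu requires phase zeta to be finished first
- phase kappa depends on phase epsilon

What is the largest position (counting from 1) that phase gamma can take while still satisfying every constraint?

5

Every phase that must follow phase gamma has to come after it. Tracing all chains starting from phase gamma, those phases are: phase zeta, phase kappa, phase mu, phase iota, phase xi, phase theta, phase eta — 7 in total.
So at least 7 phases follow phase gamma, putting phase gamma no later than position 5. That position is achievable by scheduling everything else first.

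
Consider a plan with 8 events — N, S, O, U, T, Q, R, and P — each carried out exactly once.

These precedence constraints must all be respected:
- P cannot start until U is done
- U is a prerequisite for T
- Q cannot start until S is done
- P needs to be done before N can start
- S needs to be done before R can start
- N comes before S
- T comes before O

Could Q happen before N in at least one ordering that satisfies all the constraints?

Following N → S → Q, N must precede Q in every valid ordering.
So no valid ordering can have Q before N.

No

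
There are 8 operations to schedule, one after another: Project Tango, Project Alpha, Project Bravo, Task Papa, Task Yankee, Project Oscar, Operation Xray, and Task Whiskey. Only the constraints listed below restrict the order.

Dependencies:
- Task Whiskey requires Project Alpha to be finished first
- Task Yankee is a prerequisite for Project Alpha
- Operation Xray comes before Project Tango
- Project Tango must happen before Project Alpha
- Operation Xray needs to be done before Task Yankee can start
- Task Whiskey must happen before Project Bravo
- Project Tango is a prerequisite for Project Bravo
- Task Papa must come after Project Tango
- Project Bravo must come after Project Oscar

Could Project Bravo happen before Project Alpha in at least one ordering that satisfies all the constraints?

The constraints give a chain Project Alpha → Task Whiskey → Project Bravo, which forces Project Alpha before Project Bravo.
So no valid ordering can have Project Bravo before Project Alpha.

No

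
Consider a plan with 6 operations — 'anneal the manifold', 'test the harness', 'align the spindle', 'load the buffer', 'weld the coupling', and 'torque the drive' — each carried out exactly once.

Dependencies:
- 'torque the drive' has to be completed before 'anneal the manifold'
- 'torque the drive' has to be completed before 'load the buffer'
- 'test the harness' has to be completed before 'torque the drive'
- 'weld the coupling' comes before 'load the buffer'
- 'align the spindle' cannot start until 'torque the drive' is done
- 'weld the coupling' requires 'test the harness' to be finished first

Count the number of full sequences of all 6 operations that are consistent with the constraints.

Only 'test the harness' has no prerequisites, so it must go first.
Systematically extending each partial ordering one operation at a time and counting, there are 18 complete orderings.

18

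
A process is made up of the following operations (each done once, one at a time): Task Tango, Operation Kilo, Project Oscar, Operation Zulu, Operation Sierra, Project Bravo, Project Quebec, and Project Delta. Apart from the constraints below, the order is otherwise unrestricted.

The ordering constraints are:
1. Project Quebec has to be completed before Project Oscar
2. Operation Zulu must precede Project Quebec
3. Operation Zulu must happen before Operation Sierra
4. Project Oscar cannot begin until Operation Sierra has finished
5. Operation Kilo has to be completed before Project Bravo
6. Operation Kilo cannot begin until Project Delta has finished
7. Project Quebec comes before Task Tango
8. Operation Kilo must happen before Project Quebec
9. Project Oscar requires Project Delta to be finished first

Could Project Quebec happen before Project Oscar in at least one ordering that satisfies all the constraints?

Yes

The constraints force Project Quebec before Project Oscar, so yes — every valid ordering has Project Quebec earlier.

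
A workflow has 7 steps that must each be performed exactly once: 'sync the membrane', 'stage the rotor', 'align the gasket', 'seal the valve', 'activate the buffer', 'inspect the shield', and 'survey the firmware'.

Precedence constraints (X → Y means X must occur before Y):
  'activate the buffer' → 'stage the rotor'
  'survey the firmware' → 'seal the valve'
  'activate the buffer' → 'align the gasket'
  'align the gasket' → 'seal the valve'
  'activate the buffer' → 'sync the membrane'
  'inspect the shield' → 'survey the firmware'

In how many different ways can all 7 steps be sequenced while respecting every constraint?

142

The steps with no prerequisites are 'activate the buffer', 'inspect the shield'; any of them can be placed first.
Systematically extending each partial ordering one step at a time and counting, there are 142 complete orderings.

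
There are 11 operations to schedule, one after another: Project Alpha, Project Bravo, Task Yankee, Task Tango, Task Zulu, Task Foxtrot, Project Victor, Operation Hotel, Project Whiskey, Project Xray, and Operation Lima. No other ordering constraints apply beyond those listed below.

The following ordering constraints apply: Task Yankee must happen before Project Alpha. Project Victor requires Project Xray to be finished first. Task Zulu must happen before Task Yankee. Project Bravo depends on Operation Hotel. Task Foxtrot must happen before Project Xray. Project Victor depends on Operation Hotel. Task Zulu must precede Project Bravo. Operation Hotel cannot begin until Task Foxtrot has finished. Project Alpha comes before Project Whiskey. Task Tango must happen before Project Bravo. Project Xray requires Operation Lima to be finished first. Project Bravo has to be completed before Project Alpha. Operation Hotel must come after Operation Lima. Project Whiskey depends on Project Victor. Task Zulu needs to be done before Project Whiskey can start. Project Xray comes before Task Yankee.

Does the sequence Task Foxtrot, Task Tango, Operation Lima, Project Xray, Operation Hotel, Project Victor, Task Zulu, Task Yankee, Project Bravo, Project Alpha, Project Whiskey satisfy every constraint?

Every stated constraint is respected: Task Tango sits at position 2, ahead of Project Bravo at position 9, and each of the other listed pairs likewise has the predecessor earlier in the sequence.

Yes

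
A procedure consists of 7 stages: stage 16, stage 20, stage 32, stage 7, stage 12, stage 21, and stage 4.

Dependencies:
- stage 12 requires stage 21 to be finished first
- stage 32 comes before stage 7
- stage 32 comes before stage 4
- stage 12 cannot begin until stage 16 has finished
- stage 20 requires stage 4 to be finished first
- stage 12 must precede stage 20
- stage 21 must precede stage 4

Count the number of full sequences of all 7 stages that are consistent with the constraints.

3 stages have no prerequisites (stage 16, stage 32, stage 21), so any of them could come first.
Systematically extending each partial ordering one stage at a time and counting, there are 77 complete orderings.

77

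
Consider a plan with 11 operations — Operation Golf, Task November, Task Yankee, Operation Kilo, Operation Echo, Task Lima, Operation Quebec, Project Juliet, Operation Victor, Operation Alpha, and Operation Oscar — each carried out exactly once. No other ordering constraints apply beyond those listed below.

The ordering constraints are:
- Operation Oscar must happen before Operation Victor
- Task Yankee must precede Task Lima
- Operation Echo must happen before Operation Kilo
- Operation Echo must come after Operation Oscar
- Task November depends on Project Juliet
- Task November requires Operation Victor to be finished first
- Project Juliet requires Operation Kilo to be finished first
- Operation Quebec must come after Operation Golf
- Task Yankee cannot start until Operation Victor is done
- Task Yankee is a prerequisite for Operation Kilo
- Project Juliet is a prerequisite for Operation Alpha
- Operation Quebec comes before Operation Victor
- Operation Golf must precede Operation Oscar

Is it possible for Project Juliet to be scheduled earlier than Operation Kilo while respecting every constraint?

No

Following Operation Kilo → Project Juliet, Operation Kilo must precede Project Juliet in every valid ordering.
So no valid ordering can have Project Juliet before Operation Kilo.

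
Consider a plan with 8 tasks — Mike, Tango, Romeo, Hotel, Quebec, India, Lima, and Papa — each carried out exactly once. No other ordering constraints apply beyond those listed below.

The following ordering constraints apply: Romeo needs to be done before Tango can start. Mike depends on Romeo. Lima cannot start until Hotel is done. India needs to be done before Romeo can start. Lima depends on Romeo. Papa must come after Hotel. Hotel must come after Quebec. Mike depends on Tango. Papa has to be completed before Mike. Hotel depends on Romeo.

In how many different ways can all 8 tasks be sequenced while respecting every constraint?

36

The tasks with no prerequisites are Quebec, India; any of them can be placed first.
Counting all ways to extend the partial order to a total order gives 36.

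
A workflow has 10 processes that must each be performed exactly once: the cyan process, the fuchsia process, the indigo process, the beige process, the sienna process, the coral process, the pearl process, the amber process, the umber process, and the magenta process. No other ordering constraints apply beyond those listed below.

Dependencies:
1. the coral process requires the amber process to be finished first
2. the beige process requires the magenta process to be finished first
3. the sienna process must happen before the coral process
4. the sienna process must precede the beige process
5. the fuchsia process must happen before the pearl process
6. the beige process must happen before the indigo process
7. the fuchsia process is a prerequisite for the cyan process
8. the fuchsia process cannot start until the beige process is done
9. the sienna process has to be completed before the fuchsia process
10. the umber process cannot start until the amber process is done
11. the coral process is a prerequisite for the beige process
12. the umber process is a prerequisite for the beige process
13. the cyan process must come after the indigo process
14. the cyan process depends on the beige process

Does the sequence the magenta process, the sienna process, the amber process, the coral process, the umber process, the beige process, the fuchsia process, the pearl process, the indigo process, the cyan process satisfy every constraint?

Yes

Checking each listed constraint against this order: for instance, the magenta process is in position 1 and the beige process in position 6, so that constraint holds — and the remaining constraints check out the same way.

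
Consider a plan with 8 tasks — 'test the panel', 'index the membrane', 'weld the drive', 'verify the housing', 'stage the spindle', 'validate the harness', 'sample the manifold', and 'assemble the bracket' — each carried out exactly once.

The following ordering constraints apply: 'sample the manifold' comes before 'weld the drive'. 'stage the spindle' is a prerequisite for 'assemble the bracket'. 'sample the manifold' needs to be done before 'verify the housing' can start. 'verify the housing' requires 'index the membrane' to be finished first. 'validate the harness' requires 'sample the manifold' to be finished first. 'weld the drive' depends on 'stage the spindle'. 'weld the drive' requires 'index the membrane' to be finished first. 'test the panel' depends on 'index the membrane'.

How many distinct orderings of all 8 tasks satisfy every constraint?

1400

3 tasks have no prerequisites ('index the membrane', 'stage the spindle', 'sample the manifold'), so any of them could come first.
Systematically extending each partial ordering one task at a time and counting, there are 1400 complete orderings.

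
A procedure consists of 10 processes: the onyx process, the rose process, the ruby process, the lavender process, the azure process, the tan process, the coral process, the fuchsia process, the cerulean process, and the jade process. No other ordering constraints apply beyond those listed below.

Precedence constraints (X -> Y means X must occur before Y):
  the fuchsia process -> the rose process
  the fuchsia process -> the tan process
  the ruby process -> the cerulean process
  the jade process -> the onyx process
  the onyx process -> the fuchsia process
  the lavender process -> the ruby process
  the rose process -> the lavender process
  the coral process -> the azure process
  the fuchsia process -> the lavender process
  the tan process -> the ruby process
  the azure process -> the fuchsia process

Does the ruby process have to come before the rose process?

No

There is a chain the rose process → the lavender process → the ruby process, which puts the rose process before the ruby process.
So the ruby process does not have to come before the rose process — it cannot.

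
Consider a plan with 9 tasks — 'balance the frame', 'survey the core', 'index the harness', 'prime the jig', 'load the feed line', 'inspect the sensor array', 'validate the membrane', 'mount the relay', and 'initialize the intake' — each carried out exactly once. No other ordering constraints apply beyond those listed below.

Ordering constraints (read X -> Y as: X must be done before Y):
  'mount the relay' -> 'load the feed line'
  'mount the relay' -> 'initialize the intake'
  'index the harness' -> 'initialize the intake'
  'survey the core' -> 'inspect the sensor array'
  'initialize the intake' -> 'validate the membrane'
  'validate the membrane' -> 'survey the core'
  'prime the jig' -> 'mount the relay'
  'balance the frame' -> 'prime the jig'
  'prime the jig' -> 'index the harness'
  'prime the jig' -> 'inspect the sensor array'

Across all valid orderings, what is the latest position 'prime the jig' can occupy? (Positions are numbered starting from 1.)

Every task that must follow 'prime the jig' has to come after it. Tracing all chains starting from 'prime the jig', those tasks are: 'survey the core', 'index the harness', 'load the feed line', 'inspect the sensor array', 'validate the membrane', 'mount the relay', 'initialize the intake' — 7 in total.
So at least 7 tasks follow 'prime the jig', putting 'prime the jig' no later than position 2. That position is achievable by scheduling everything else first.

2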